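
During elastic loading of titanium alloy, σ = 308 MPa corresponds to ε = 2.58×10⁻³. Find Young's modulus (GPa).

119 GPa

E = σ/ε = 308 MPa / 2.58×10⁻³ = 119400 MPa = 119 GPa.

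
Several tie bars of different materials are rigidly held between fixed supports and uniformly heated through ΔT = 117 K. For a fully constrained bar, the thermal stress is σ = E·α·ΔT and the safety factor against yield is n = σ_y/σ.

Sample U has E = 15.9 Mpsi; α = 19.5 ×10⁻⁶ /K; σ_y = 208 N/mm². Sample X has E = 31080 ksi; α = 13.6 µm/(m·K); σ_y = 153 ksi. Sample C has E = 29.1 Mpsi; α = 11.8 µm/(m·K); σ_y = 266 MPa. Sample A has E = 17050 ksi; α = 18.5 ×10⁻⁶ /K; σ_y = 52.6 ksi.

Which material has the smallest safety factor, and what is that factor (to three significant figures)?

With everything in SI (GPa, ×10⁻⁶/K, MPa):
  sample U: E = 109.6, α = 19.5, σ_y = 208.0 → σ = 250 MPa, n = 0.832
  sample X: E = 214.3, α = 13.6, σ_y = 1055 → σ = 341 MPa, n = 3.09
  sample C: E = 200.6, α = 11.8, σ_y = 266.0 → σ = 277 MPa, n = 0.960
  sample A: E = 117.6, α = 18.5, σ_y = 362.7 → σ = 254 MPa, n = 1.43
Smallest n: sample U with n = 0.832.

sample U, n = 0.832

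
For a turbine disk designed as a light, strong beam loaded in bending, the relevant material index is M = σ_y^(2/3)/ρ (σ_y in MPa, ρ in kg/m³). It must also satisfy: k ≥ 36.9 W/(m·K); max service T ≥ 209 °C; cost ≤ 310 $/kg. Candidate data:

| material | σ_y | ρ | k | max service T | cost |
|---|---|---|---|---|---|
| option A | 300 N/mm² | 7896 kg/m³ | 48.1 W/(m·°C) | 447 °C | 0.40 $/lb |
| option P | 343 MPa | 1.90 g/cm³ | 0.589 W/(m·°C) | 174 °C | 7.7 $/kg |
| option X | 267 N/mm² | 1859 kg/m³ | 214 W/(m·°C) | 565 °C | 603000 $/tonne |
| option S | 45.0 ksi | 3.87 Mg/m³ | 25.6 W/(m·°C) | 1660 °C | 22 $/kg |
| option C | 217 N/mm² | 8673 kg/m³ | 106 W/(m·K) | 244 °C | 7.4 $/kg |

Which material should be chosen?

Screen on constraints: k ≥ 36.9 W/(m·K); max service T ≥ 209 °C; cost ≤ 310 $/kg. Survivors: option A, option C.
Normalizing units and computing the index:
  option A: σ_y = 300.0 MPa, ρ = 7896 kg/m³
  option C: σ_y = 217.0 MPa, ρ = 8673 kg/m³
  option A: M = 5.68×10⁻³
  option C: M = 4.16×10⁻³
The maximum is for option A.

option A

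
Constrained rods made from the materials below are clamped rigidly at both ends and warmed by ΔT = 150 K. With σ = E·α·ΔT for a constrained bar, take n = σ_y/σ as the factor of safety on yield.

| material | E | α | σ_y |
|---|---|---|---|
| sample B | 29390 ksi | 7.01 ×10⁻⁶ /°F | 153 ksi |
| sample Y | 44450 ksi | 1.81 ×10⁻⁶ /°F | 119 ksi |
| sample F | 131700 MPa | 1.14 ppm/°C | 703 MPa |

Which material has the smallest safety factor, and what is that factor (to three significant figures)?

sample B, n = 2.75

With everything in SI (GPa, ×10⁻⁶/K, MPa):
  sample B: E = 202.6, α = 12.6, σ_y = 1055 → σ = 384 MPa, n = 2.75
  sample Y: E = 306.5, α = 3.26, σ_y = 820.5 → σ = 150 MPa, n = 5.48
  sample F: E = 131.7, α = 1.14, σ_y = 703.0 → σ = 22.5 MPa, n = 31.2
Smallest n: sample B with n = 2.75.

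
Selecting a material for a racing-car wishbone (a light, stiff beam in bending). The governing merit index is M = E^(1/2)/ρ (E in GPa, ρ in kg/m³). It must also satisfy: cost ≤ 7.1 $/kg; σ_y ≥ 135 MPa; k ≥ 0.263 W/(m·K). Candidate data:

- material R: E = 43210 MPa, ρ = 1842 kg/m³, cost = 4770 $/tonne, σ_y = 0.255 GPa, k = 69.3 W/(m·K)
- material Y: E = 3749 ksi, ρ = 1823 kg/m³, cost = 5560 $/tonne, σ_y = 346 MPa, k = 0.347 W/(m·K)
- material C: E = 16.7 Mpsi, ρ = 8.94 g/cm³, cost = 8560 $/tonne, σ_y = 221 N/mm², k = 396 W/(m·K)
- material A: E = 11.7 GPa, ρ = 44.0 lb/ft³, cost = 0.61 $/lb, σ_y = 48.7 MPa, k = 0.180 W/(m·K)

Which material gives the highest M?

Screen on constraints: cost ≤ 7.1 $/kg; σ_y ≥ 135 MPa; k ≥ 0.263 W/(m·K). Survivors: material R, material Y.
After converting to SI:
  material R: E = 43.21 GPa, ρ = 1842 kg/m³
  material Y: E = 25.85 GPa, ρ = 1823 kg/m³
  material R: M = 3.57×10⁻³
  material Y: M = 2.79×10⁻³
Material R has the largest M.

material R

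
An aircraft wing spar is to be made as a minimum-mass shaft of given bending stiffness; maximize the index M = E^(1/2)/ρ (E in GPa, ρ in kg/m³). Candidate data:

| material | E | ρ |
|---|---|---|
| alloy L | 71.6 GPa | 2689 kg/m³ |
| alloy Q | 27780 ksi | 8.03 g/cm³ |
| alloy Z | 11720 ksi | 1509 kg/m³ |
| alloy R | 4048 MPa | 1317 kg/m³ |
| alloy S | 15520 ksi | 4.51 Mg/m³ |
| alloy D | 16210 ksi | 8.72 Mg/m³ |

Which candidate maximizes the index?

In SI units:
  alloy L: E = 71.60 GPa, ρ = 2689 kg/m³
  alloy Q: E = 191.5 GPa, ρ = 8030 kg/m³
  alloy Z: E = 80.81 GPa, ρ = 1509 kg/m³
  alloy R: E = 4.048 GPa, ρ = 1317 kg/m³
  alloy S: E = 107.0 GPa, ρ = 4510 kg/m³
  alloy D: E = 111.8 GPa, ρ = 8720 kg/m³
  alloy Z: M = 5.96×10⁻³
  alloy L: M = 3.15×10⁻³
  alloy S: M = 2.29×10⁻³
  alloy Q: M = 1.72×10⁻³
  alloy R: M = 1.53×10⁻³
  alloy D: M = 1.21×10⁻³
Alloy Z ranks first.

alloy Z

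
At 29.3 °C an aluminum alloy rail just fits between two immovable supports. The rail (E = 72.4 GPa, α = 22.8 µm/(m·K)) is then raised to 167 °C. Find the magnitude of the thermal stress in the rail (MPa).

ΔT = 137.7 K. Constrained thermal stress σ = E·α·ΔT = 72.40×10³ MPa × 22.8×10⁻⁶ × 137.7 = 227 MPa (compressive).

227 MPa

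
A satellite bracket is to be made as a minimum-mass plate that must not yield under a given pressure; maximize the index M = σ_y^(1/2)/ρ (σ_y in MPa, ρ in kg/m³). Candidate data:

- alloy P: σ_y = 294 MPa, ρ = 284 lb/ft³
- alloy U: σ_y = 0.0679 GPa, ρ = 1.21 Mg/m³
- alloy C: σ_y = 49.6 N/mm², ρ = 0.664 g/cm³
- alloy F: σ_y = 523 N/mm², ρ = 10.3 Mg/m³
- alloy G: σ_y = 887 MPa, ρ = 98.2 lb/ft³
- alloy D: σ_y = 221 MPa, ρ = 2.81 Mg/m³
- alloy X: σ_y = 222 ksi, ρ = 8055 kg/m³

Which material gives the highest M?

After converting to SI:
  alloy P: σ_y = 294.0 MPa, ρ = 4549 kg/m³
  alloy U: σ_y = 67.90 MPa, ρ = 1210 kg/m³
  alloy C: σ_y = 49.60 MPa, ρ = 664.0 kg/m³
  alloy F: σ_y = 523.0 MPa, ρ = 10300 kg/m³
  alloy G: σ_y = 887.0 MPa, ρ = 1573 kg/m³
  alloy D: σ_y = 221.0 MPa, ρ = 2810 kg/m³
  alloy X: σ_y = 1531 MPa, ρ = 8055 kg/m³
  alloy G: M = 18.9×10⁻³
  alloy C: M = 10.6×10⁻³
  alloy U: M = 6.81×10⁻³
  alloy D: M = 5.29×10⁻³
  alloy X: M = 4.86×10⁻³
  alloy P: M = 3.77×10⁻³
  alloy F: M = 2.22×10⁻³
Highest index: alloy G.

alloy G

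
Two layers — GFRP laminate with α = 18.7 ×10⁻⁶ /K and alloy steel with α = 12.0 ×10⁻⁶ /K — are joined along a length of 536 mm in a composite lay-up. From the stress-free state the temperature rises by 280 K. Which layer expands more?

α(GFRP laminate) = 18.7×10⁻⁶/K vs α(alloy steel) = 12.0×10⁻⁶/K.
Higher α expands more for the same ΔT: GFRP laminate.

GFRP laminate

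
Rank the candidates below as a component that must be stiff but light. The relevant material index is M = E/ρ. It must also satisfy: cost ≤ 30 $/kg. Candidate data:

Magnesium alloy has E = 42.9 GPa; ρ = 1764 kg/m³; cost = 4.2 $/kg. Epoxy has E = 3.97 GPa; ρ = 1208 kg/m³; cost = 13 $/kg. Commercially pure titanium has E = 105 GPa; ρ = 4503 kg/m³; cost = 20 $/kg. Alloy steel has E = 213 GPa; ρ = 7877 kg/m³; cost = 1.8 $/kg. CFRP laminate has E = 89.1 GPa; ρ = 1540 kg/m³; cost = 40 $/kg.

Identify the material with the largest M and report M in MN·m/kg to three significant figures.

Screen on constraints: cost ≤ 30 $/kg. Survivors: magnesium alloy, epoxy, commercially pure titanium, alloy steel.
Computing M directly (units already consistent):
  alloy steel: M = 27.0 MN·m/kg
  magnesium alloy: M = 24.3 MN·m/kg
  commercially pure titanium: M = 23.3 MN·m/kg
  epoxy: M = 3.29 MN·m/kg
Highest index: alloy steel.

alloy steel, M = 27.0 MN·m/kg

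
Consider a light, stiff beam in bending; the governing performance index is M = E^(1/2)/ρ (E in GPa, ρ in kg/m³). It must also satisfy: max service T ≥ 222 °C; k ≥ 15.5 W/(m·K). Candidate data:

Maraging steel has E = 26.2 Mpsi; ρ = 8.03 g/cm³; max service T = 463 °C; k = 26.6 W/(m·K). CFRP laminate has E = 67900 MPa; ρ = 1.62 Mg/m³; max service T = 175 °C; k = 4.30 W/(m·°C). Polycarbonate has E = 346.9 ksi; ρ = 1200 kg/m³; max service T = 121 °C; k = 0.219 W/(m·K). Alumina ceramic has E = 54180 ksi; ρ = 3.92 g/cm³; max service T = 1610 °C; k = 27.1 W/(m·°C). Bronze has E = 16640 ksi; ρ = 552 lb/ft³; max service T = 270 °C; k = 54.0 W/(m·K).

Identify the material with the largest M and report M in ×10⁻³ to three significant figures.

Screen on constraints: max service T ≥ 222 °C; k ≥ 15.5 W/(m·K). Survivors: maraging steel, alumina ceramic, bronze.
Convert each candidate to consistent units, then evaluate M:
  maraging steel: E = 180.6 GPa, ρ = 8030 kg/m³
  alumina ceramic: E = 373.6 GPa, ρ = 3920 kg/m³
  bronze: E = 114.7 GPa, ρ = 8842 kg/m³
  alumina ceramic: M = 4.93×10⁻³
  maraging steel: M = 1.67×10⁻³
  bronze: M = 1.21×10⁻³
The maximum is for alumina ceramic.

alumina ceramic, M = 4.93×10⁻³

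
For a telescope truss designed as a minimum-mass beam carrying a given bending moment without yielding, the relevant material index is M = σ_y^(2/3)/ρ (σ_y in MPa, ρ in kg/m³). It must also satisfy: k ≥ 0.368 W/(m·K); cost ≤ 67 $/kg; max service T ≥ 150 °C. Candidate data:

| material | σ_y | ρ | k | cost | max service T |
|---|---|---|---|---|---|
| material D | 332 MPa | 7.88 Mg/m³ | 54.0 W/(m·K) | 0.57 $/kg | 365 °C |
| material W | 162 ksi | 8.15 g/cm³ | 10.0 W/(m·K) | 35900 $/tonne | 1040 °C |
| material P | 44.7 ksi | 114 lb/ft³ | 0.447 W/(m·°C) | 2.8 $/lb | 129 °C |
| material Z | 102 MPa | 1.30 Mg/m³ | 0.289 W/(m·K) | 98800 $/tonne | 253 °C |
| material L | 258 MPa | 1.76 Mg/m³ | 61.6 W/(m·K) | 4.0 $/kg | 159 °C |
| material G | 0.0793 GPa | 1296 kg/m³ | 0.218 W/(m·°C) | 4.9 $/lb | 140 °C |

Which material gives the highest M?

material L

Screen on constraints: k ≥ 0.368 W/(m·K); cost ≤ 67 $/kg; max service T ≥ 150 °C. Survivors: material D, material W, material L.
After converting to SI:
  material D: σ_y = 332.0 MPa, ρ = 7880 kg/m³
  material W: σ_y = 1117 MPa, ρ = 8150 kg/m³
  material L: σ_y = 258.0 MPa, ρ = 1760 kg/m³
  material L: M = 23.0×10⁻³
  material W: M = 13.2×10⁻³
  material D: M = 6.08×10⁻³
The maximum is for material L.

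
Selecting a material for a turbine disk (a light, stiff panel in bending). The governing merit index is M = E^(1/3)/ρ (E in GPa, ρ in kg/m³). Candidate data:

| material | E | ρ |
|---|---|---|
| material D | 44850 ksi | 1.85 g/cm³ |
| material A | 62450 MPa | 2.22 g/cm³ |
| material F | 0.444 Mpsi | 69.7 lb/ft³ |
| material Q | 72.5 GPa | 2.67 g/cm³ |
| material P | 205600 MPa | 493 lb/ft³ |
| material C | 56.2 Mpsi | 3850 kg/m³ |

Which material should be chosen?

Normalizing units and computing the index:
  material D: E = 309.2 GPa, ρ = 1850 kg/m³
  material A: E = 62.45 GPa, ρ = 2220 kg/m³
  material F: E = 3.061 GPa, ρ = 1116 kg/m³
  material Q: E = 72.50 GPa, ρ = 2670 kg/m³
  material P: E = 205.6 GPa, ρ = 7897 kg/m³
  material C: E = 387.5 GPa, ρ = 3850 kg/m³
  material D: M = 3.66×10⁻³
  material C: M = 1.89×10⁻³
  material A: M = 1.79×10⁻³
  material Q: M = 1.56×10⁻³
  material F: M = 1.30×10⁻³
  material P: M = 0.747×10⁻³
The maximum is for material D.

material D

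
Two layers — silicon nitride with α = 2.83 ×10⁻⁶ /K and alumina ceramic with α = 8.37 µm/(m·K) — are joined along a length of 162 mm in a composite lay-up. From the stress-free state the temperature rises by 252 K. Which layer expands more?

α(silicon nitride) = 2.83×10⁻⁶/K vs α(alumina ceramic) = 8.37×10⁻⁶/K.
Higher α expands more for the same ΔT: alumina ceramic.

alumina ceramic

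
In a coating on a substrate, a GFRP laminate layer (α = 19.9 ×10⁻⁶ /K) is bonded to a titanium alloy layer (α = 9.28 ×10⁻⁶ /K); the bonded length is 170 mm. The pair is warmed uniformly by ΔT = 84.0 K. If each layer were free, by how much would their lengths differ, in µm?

152 µm

Δα = |19.9 − 9.28|×10⁻⁶/K = 10.6×10⁻⁶/K.
ΔL_mismatch = Δα·L·ΔT = 10.6×10⁻⁶ × 170.0 mm × 84.0 K = 152 µm.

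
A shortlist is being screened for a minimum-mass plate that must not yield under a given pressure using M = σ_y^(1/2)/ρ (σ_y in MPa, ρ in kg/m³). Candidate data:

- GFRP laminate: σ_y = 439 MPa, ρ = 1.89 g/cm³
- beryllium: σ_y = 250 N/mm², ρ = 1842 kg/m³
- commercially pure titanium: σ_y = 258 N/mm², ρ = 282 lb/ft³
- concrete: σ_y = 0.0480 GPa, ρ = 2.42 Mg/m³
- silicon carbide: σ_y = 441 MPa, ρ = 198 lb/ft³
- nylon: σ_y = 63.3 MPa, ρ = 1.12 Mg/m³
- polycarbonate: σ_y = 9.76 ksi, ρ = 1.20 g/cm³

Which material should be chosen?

Putting every candidate on a common basis:
  GFRP laminate: σ_y = 439.0 MPa, ρ = 1890 kg/m³
  beryllium: σ_y = 250.0 MPa, ρ = 1842 kg/m³
  commercially pure titanium: σ_y = 258.0 MPa, ρ = 4517 kg/m³
  concrete: σ_y = 48.00 MPa, ρ = 2420 kg/m³
  silicon carbide: σ_y = 441.0 MPa, ρ = 3172 kg/m³
  nylon: σ_y = 63.30 MPa, ρ = 1120 kg/m³
  polycarbonate: σ_y = 67.29 MPa, ρ = 1200 kg/m³
  GFRP laminate: M = 11.1×10⁻³
  beryllium: M = 8.58×10⁻³
  nylon: M = 7.10×10⁻³
  polycarbonate: M = 6.84×10⁻³
  silicon carbide: M = 6.62×10⁻³
  commercially pure titanium: M = 3.56×10⁻³
  concrete: M = 2.86×10⁻³
The maximum is for GFRP laminate.

GFRP laminate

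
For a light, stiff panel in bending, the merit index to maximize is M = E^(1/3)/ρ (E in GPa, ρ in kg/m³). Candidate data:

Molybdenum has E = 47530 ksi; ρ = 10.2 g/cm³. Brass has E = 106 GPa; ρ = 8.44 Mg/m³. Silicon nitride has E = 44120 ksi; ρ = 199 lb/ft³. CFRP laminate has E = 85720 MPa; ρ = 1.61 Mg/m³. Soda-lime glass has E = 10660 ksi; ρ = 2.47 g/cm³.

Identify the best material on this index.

CFRP laminate

In SI units:
  molybdenum: E = 327.7 GPa, ρ = 10200 kg/m³
  brass: E = 106.0 GPa, ρ = 8440 kg/m³
  silicon nitride: E = 304.2 GPa, ρ = 3188 kg/m³
  CFRP laminate: E = 85.72 GPa, ρ = 1610 kg/m³
  soda-lime glass: E = 73.50 GPa, ρ = 2470 kg/m³
  CFRP laminate: M = 2.74×10⁻³
  silicon nitride: M = 2.11×10⁻³
  soda-lime glass: M = 1.70×10⁻³
  molybdenum: M = 0.676×10⁻³
  brass: M = 0.561×10⁻³
CFRP laminate ranks first.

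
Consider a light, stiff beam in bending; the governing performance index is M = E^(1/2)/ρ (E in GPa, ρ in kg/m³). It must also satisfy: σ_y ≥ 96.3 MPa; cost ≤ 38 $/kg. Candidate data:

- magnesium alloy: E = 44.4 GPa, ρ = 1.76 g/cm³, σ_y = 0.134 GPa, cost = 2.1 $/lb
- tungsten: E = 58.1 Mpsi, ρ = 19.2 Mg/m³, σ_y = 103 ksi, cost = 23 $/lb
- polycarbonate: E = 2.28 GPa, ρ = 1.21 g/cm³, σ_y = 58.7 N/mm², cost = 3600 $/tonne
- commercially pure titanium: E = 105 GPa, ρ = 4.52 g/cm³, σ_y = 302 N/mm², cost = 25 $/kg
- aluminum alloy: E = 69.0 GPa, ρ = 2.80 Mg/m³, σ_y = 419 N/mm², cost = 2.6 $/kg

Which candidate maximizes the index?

Screen on constraints: σ_y ≥ 96.3 MPa; cost ≤ 38 $/kg. Survivors: magnesium alloy, commercially pure titanium, aluminum alloy.
Convert each candidate to consistent units, then evaluate M:
  magnesium alloy: E = 44.40 GPa, ρ = 1760 kg/m³
  commercially pure titanium: E = 105.0 GPa, ρ = 4520 kg/m³
  aluminum alloy: E = 69.00 GPa, ρ = 2800 kg/m³
  magnesium alloy: M = 3.79×10⁻³
  aluminum alloy: M = 2.97×10⁻³
  commercially pure titanium: M = 2.27×10⁻³
Magnesium alloy has the largest M.

magnesium alloy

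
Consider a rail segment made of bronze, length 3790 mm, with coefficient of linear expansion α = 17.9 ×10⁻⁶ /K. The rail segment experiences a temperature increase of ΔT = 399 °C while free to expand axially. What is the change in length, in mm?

ΔL = α·L₀·ΔT = 17.9×10⁻⁶ × 3790 mm × 399.0 K = 27.1 mm.

27.1 mm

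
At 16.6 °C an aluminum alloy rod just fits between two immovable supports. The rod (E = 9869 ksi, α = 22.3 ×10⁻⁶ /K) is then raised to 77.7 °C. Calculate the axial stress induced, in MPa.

92.7 MPa

E = 9869 ksi = 68.04 GPa.
ΔT = 61.10 K. Constrained thermal stress σ = E·α·ΔT = 68.04×10³ MPa × 22.3×10⁻⁶ × 61.10 = 92.7 MPa (compressive).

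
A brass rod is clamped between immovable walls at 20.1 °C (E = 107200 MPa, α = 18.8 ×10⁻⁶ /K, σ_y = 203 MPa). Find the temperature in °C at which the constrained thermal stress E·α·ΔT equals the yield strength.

121 °C

E = 107200 MPa = 107.2 GPa.
E·α·ΔT = 203.0 MPa ⇒ ΔT = 203.0 / (107.2×10³ × 18.8×10⁻⁶) = 100.7 K.
T = 20.1 + 100.7 = 120.8 °C.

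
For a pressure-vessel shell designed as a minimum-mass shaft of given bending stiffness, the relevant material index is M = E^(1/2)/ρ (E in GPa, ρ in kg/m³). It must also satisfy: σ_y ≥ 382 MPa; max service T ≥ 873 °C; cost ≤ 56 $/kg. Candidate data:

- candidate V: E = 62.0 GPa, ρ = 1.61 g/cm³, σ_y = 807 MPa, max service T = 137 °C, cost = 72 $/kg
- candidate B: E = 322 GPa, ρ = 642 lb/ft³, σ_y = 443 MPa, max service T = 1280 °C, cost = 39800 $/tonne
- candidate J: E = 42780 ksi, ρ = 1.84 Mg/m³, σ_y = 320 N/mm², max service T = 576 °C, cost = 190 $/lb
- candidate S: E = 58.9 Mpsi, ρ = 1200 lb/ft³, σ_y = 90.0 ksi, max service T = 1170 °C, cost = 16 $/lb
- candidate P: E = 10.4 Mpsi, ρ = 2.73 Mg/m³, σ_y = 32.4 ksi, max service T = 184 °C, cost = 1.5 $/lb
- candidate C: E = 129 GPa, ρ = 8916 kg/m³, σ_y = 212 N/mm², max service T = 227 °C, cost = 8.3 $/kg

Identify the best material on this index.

Screen on constraints: σ_y ≥ 382 MPa; max service T ≥ 873 °C; cost ≤ 56 $/kg. Survivors: candidate B, candidate S.
Putting every candidate on a common basis:
  candidate B: E = 322.0 GPa, ρ = 10280 kg/m³
  candidate S: E = 406.1 GPa, ρ = 19220 kg/m³
  candidate B: M = 1.74×10⁻³
  candidate S: M = 1.05×10⁻³
Candidate B ranks first.

candidate B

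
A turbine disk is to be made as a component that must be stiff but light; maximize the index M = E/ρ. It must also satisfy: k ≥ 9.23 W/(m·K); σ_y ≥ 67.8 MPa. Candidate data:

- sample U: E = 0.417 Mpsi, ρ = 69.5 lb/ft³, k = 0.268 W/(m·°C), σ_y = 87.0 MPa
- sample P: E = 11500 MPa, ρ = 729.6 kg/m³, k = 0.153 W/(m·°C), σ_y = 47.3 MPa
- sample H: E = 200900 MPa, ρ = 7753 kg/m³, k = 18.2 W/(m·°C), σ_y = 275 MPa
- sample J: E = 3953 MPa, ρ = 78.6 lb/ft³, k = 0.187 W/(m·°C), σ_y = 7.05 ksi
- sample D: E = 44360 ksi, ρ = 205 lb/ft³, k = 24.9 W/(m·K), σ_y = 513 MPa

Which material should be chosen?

sample D

Screen on constraints: k ≥ 9.23 W/(m·K); σ_y ≥ 67.8 MPa. Survivors: sample H, sample D.
Convert each candidate to consistent units, then evaluate M:
  sample H: E = 200.9 GPa, ρ = 7753 kg/m³
  sample D: E = 305.9 GPa, ρ = 3284 kg/m³
  sample D: M = 93.1 MN·m/kg
  sample H: M = 25.9 MN·m/kg
Sample D has the largest M.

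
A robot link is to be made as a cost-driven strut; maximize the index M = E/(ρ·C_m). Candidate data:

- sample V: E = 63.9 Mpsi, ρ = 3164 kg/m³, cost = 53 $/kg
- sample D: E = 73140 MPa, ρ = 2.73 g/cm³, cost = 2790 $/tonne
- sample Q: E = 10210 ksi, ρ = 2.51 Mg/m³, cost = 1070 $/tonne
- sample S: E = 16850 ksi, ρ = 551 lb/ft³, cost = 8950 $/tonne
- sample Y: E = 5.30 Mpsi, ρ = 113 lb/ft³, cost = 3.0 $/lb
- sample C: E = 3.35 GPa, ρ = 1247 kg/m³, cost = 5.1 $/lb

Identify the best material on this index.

sample Q

In SI units:
  sample V: E = 440.6 GPa, ρ = 3164 kg/m³, cost = 53.00 $/kg
  sample D: E = 73.14 GPa, ρ = 2730 kg/m³, cost = 2.790 $/kg
  sample Q: E = 70.40 GPa, ρ = 2510 kg/m³, cost = 1.070 $/kg
  sample S: E = 116.2 GPa, ρ = 8826 kg/m³, cost = 8.950 $/kg
  sample Y: E = 36.54 GPa, ρ = 1810 kg/m³, cost = 6.614 $/kg
  sample C: E = 3.350 GPa, ρ = 1247 kg/m³, cost = 11.24 $/kg
  sample Q: M = 26.2 MN·m per $
  sample D: M = 9.60 MN·m per $
  sample Y: M = 3.05 MN·m per $
  sample V: M = 2.63 MN·m per $
  sample S: M = 1.47 MN·m per $
  sample C: M = 0.239 MN·m per $
The maximum is for sample Q.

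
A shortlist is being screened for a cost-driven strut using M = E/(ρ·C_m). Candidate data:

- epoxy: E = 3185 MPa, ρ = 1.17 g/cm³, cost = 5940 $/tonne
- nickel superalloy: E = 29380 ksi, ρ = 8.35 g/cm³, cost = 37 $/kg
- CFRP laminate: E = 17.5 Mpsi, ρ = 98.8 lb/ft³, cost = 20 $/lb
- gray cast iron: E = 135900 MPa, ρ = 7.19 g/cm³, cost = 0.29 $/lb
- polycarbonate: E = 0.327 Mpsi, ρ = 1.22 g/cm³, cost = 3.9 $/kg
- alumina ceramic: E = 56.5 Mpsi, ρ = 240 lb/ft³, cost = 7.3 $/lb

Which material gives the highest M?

gray cast iron

Convert each candidate to consistent units, then evaluate M:
  epoxy: E = 3.185 GPa, ρ = 1170 kg/m³, cost = 5.940 $/kg
  nickel superalloy: E = 202.6 GPa, ρ = 8350 kg/m³, cost = 37.00 $/kg
  CFRP laminate: E = 120.7 GPa, ρ = 1583 kg/m³, cost = 44.09 $/kg
  gray cast iron: E = 135.9 GPa, ρ = 7190 kg/m³, cost = 0.6393 $/kg
  polycarbonate: E = 2.255 GPa, ρ = 1220 kg/m³, cost = 3.900 $/kg
  alumina ceramic: E = 389.6 GPa, ρ = 3844 kg/m³, cost = 16.09 $/kg
  gray cast iron: M = 29.6 MN·m per $
  alumina ceramic: M = 6.30 MN·m per $
  CFRP laminate: M = 1.73 MN·m per $
  nickel superalloy: M = 0.656 MN·m per $
  polycarbonate: M = 0.474 MN·m per $
  epoxy: M = 0.458 MN·m per $
The maximum is for gray cast iron.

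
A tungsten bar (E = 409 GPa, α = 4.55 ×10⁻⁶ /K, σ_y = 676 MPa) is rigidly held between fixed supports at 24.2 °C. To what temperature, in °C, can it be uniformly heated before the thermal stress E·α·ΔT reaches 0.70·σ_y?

E·α·ΔT = 473.2 MPa ⇒ ΔT = 473.2 / (409.0×10³ × 4.55×10⁻⁶) = 254.3 K.
T = 24.2 + 254.3 = 278.5 °C.

278 °C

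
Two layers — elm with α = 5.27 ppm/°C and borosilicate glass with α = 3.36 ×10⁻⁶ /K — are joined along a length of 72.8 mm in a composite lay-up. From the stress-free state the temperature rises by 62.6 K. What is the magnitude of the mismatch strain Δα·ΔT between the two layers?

1.20×10⁻⁴

Δα = |5.27 − 3.36|×10⁻⁶/K = 1.91×10⁻⁶/K.
Mismatch strain = Δα·ΔT = 1.91×10⁻⁶ × 62.6 = 1.20×10⁻⁴.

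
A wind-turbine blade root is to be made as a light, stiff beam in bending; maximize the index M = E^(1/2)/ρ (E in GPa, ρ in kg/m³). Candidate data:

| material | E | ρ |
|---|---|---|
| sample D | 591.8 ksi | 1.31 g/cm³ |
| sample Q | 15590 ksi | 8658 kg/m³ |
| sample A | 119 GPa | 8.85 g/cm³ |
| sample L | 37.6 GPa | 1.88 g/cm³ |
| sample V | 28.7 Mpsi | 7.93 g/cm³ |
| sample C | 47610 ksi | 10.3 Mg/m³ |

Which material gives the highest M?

In SI units:
  sample D: E = 4.080 GPa, ρ = 1310 kg/m³
  sample Q: E = 107.5 GPa, ρ = 8658 kg/m³
  sample A: E = 119.0 GPa, ρ = 8850 kg/m³
  sample L: E = 37.60 GPa, ρ = 1880 kg/m³
  sample V: E = 197.9 GPa, ρ = 7930 kg/m³
  sample C: E = 328.3 GPa, ρ = 10300 kg/m³
  sample L: M = 3.26×10⁻³
  sample V: M = 1.77×10⁻³
  sample C: M = 1.76×10⁻³
  sample D: M = 1.54×10⁻³
  sample A: M = 1.23×10⁻³
  sample Q: M = 1.20×10⁻³
Highest index: sample L.

sample L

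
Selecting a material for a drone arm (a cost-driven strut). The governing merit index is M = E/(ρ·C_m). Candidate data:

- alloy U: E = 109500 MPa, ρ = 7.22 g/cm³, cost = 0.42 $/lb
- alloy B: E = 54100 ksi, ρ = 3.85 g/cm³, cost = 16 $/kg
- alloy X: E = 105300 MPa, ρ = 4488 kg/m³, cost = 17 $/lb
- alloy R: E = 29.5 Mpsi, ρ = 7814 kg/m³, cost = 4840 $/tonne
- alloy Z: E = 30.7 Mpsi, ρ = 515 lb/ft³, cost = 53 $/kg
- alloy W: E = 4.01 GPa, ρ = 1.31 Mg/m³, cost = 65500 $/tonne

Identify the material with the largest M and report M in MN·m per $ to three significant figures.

alloy U, M = 16.4 MN·m per $

In SI units:
  alloy U: E = 109.5 GPa, ρ = 7220 kg/m³, cost = 0.9259 $/kg
  alloy B: E = 373.0 GPa, ρ = 3850 kg/m³, cost = 16.00 $/kg
  alloy X: E = 105.3 GPa, ρ = 4488 kg/m³, cost = 37.48 $/kg
  alloy R: E = 203.4 GPa, ρ = 7814 kg/m³, cost = 4.840 $/kg
  alloy Z: E = 211.7 GPa, ρ = 8250 kg/m³, cost = 53.00 $/kg
  alloy W: E = 4.010 GPa, ρ = 1310 kg/m³, cost = 65.50 $/kg
  alloy U: M = 16.4 MN·m per $
  alloy B: M = 6.06 MN·m per $
  alloy R: M = 5.38 MN·m per $
  alloy X: M = 0.626 MN·m per $
  alloy Z: M = 0.484 MN·m per $
  alloy W: M = 0.0467 MN·m per $
Alloy U ranks first.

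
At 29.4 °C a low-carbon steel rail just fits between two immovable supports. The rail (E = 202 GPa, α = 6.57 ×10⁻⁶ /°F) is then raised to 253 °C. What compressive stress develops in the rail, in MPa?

α = 6.57×10⁻⁶/°F × 9/5 = 11.8×10⁻⁶/K.
ΔT = 223.6 K. Constrained thermal stress σ = E·α·ΔT = 202.0×10³ MPa × 11.8×10⁻⁶ × 223.6 = 534 MPa (compressive).

534 MPa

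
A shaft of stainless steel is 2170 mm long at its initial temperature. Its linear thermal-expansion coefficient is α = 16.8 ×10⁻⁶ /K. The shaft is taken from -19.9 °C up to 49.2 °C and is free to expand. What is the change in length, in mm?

ΔT = 49.2 − (-19.9) = 69.10 K.
ΔL = α·L₀·ΔT = 16.8×10⁻⁶ × 2170 mm × 69.10 K = 2.52 mm.

2.52 mm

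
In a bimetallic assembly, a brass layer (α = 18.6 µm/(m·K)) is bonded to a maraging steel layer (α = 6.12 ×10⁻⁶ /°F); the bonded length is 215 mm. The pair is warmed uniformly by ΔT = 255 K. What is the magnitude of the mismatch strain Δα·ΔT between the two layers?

maraging steel: α = 6.12×10⁻⁶/°F × 9/5 = 11.0×10⁻⁶/K.
Δα = |18.6 − 11.0|×10⁻⁶/K = 7.58×10⁻⁶/K.
Mismatch strain = Δα·ΔT = 7.58×10⁻⁶ × 255.0 = 1.93×10⁻³.

1.93×10⁻³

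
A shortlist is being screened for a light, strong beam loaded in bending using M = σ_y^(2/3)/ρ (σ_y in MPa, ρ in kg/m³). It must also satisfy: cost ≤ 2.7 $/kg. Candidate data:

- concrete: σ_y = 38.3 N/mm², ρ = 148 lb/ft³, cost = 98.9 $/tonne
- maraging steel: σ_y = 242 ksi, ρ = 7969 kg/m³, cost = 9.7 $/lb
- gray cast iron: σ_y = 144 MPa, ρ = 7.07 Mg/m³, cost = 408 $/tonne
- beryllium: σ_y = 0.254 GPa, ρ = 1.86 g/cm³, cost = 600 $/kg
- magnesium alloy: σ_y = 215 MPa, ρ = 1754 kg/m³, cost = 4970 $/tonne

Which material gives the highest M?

Screen on constraints: cost ≤ 2.7 $/kg. Survivors: concrete, gray cast iron.
Convert each candidate to consistent units, then evaluate M:
  concrete: σ_y = 38.30 MPa, ρ = 2371 kg/m³
  gray cast iron: σ_y = 144.0 MPa, ρ = 7070 kg/m³
  concrete: M = 4.79×10⁻³
  gray cast iron: M = 3.89×10⁻³
Concrete ranks first.

concrete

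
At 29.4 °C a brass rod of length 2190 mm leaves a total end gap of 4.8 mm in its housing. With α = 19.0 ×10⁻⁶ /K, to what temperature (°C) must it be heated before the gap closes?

α·L₀·ΔT = 4.8 mm ⇒ ΔT = 4.8 / (19.0×10⁻⁶ × 2190.0) = 115.4 K.
T = 29.4 + 115.4 = 144.8 °C.

145 °C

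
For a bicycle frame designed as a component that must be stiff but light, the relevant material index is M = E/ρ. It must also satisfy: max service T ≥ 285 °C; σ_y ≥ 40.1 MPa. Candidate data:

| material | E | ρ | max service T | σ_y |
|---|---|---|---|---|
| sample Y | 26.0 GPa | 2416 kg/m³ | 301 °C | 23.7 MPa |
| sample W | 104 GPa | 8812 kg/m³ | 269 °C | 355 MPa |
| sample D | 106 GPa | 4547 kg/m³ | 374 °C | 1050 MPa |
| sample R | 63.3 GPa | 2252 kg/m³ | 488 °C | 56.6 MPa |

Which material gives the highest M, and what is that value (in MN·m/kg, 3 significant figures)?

sample R, M = 28.1 MN·m/kg

Screen on constraints: max service T ≥ 285 °C; σ_y ≥ 40.1 MPa. Survivors: sample D, sample R.
Evaluate M for each candidate:
  sample R: M = 28.1 MN·m/kg
  sample D: M = 23.3 MN·m/kg
Sample R ranks first.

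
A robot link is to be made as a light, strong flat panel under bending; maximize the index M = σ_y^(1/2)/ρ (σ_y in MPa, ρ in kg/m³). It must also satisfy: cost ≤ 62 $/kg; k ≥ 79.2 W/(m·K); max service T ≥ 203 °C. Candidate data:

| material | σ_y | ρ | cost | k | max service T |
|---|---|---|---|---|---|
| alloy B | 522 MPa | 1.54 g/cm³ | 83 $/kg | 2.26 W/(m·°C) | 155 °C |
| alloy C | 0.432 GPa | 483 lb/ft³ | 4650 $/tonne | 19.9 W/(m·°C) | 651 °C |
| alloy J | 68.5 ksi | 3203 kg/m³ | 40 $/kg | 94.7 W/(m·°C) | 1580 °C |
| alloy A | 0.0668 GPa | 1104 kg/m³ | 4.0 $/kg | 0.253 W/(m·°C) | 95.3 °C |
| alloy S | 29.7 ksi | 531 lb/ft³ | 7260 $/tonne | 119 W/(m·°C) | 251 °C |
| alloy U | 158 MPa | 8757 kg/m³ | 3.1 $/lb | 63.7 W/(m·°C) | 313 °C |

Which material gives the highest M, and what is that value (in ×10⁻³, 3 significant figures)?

Screen on constraints: cost ≤ 62 $/kg; k ≥ 79.2 W/(m·K); max service T ≥ 203 °C. Survivors: alloy J, alloy S.
Putting every candidate on a common basis:
  alloy J: σ_y = 472.3 MPa, ρ = 3203 kg/m³
  alloy S: σ_y = 204.8 MPa, ρ = 8506 kg/m³
  alloy J: M = 6.78×10⁻³
  alloy S: M = 1.68×10⁻³
Highest index: alloy J.

alloy J, M = 6.78×10⁻³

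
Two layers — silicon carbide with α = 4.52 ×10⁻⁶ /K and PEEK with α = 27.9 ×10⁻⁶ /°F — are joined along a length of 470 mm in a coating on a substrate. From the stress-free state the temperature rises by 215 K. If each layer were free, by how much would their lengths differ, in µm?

4620 µm

PEEK: α = 27.9×10⁻⁶/°F × 9/5 = 50.2×10⁻⁶/K.
Δα = |4.52 − 50.2|×10⁻⁶/K = 45.7×10⁻⁶/K.
ΔL_mismatch = Δα·L·ΔT = 45.7×10⁻⁶ × 470.0 mm × 215.0 K = 4620 µm.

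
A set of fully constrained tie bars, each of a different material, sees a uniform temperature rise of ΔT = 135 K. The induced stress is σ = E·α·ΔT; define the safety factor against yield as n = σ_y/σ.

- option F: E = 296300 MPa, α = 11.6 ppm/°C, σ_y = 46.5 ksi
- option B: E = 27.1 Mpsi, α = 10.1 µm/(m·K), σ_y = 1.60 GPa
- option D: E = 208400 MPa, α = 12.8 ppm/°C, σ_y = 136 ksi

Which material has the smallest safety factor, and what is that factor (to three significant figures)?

option F, n = 0.691

Per material, after unit conversion:
  option F: E = 296.3, α = 11.6, σ_y = 320.6 → σ = 464 MPa, n = 0.691
  option B: E = 186.8, α = 10.1, σ_y = 1600 → σ = 255 MPa, n = 6.28
  option D: E = 208.4, α = 12.8, σ_y = 937.7 → σ = 360 MPa, n = 2.60
Option F has the lowest safety factor, n = 0.691.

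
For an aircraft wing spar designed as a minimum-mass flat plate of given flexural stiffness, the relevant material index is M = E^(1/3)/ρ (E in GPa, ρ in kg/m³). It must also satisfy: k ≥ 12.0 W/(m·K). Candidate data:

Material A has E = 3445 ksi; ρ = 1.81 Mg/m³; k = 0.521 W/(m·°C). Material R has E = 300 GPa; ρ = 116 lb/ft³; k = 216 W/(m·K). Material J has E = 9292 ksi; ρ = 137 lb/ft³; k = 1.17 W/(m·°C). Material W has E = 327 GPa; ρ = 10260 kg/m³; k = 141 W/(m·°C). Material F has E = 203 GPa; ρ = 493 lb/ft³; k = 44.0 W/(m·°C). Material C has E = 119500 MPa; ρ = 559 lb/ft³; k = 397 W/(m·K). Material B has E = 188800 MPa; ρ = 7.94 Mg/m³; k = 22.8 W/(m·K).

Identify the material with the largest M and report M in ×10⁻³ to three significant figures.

material R, M = 3.60×10⁻³

Screen on constraints: k ≥ 12.0 W/(m·K). Survivors: material R, material W, material F, material C, material B.
In SI units:
  material R: E = 300.0 GPa, ρ = 1858 kg/m³
  material W: E = 327.0 GPa, ρ = 10260 kg/m³
  material F: E = 203.0 GPa, ρ = 7897 kg/m³
  material C: E = 119.5 GPa, ρ = 8954 kg/m³
  material B: E = 188.8 GPa, ρ = 7940 kg/m³
  material R: M = 3.60×10⁻³
  material F: M = 0.744×10⁻³
  material B: M = 0.723×10⁻³
  material W: M = 0.671×10⁻³
  material C: M = 0.550×10⁻³
Highest index: material R.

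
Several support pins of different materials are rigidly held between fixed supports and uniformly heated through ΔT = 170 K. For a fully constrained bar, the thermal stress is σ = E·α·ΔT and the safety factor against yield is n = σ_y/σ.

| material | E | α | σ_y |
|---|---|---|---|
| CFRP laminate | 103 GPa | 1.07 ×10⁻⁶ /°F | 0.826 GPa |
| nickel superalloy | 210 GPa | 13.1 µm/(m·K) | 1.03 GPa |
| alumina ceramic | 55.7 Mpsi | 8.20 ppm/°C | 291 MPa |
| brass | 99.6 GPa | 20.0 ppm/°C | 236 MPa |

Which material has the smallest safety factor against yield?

alumina ceramic

Per material, after unit conversion:
  CFRP laminate: E = 103.0, α = 1.93, σ_y = 826.0 → σ = 33.7 MPa, n = 24.5
  nickel superalloy: E = 210.0, α = 13.1, σ_y = 1030 → σ = 468 MPa, n = 2.20
  alumina ceramic: E = 384.0, α = 8.20, σ_y = 291.0 → σ = 535 MPa, n = 0.544
  brass: E = 99.60, α = 20.0, σ_y = 236.0 → σ = 339 MPa, n = 0.697
Alumina ceramic has the lowest safety factor, n = 0.544.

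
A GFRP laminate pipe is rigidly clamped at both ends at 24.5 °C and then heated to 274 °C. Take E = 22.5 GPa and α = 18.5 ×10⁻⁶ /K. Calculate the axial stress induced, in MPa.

ΔT = 249.5 K. Constrained thermal stress σ = E·α·ΔT = 22.50×10³ MPa × 18.5×10⁻⁶ × 249.5 = 104 MPa (compressive).

104 MPa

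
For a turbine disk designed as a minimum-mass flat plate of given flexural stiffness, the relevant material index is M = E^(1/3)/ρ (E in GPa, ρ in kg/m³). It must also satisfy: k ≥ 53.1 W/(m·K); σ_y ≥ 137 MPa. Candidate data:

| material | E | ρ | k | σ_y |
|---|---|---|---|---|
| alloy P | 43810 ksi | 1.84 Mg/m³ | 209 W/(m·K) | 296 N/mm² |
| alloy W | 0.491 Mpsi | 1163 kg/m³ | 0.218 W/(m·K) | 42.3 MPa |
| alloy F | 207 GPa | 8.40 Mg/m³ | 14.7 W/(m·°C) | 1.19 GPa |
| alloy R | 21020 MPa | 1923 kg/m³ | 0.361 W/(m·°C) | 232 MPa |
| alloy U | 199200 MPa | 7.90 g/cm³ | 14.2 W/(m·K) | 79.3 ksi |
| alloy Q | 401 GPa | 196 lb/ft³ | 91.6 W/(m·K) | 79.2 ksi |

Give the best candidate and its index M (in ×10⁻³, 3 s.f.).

Screen on constraints: k ≥ 53.1 W/(m·K); σ_y ≥ 137 MPa. Survivors: alloy P, alloy Q.
In SI units:
  alloy P: E = 302.1 GPa, ρ = 1840 kg/m³
  alloy Q: E = 401.0 GPa, ρ = 3140 kg/m³
  alloy P: M = 3.65×10⁻³
  alloy Q: M = 2.35×10⁻³
The maximum is for alloy P.

alloy P, M = 3.65×10⁻³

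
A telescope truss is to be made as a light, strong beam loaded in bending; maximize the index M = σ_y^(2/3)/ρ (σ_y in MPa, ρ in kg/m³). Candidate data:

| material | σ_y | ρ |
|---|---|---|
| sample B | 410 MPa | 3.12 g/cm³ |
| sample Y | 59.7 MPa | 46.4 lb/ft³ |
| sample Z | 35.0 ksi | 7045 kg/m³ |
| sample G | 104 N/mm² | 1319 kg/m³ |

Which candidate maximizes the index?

sample Y

Convert each candidate to consistent units, then evaluate M:
  sample B: σ_y = 410.0 MPa, ρ = 3120 kg/m³
  sample Y: σ_y = 59.70 MPa, ρ = 743.3 kg/m³
  sample Z: σ_y = 241.3 MPa, ρ = 7045 kg/m³
  sample G: σ_y = 104.0 MPa, ρ = 1319 kg/m³
  sample Y: M = 20.6×10⁻³
  sample B: M = 17.7×10⁻³
  sample G: M = 16.8×10⁻³
  sample Z: M = 5.50×10⁻³
Highest index: sample Y.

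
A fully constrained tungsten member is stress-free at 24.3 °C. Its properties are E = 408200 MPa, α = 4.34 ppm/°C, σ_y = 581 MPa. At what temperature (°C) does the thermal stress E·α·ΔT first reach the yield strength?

E = 408200 MPa = 408.2 GPa.
E·α·ΔT = 581.0 MPa ⇒ ΔT = 581.0 / (408.2×10³ × 4.34×10⁻⁶) = 328.0 K.
T = 24.3 + 328.0 = 352.3 °C.

352 °C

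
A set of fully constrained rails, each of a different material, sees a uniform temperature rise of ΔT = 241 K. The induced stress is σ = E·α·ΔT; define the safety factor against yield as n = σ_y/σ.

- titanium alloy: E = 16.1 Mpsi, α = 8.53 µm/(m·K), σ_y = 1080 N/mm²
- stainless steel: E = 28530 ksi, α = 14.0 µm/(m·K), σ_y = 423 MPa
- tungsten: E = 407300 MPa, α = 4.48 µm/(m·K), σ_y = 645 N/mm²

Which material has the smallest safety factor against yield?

stainless steel

Per material, after unit conversion:
  titanium alloy: E = 111.0, α = 8.53, σ_y = 1080 → σ = 228 MPa, n = 4.73
  stainless steel: E = 196.7, α = 14.0, σ_y = 423.0 → σ = 664 MPa, n = 0.637
  tungsten: E = 407.3, α = 4.48, σ_y = 645.0 → σ = 440 MPa, n = 1.47
Stainless steel has the lowest safety factor, n = 0.637.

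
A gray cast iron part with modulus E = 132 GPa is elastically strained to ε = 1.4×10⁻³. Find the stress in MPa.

185 MPa

σ = E·ε = 132000 MPa × 1.4×10⁻³ = 185 MPa.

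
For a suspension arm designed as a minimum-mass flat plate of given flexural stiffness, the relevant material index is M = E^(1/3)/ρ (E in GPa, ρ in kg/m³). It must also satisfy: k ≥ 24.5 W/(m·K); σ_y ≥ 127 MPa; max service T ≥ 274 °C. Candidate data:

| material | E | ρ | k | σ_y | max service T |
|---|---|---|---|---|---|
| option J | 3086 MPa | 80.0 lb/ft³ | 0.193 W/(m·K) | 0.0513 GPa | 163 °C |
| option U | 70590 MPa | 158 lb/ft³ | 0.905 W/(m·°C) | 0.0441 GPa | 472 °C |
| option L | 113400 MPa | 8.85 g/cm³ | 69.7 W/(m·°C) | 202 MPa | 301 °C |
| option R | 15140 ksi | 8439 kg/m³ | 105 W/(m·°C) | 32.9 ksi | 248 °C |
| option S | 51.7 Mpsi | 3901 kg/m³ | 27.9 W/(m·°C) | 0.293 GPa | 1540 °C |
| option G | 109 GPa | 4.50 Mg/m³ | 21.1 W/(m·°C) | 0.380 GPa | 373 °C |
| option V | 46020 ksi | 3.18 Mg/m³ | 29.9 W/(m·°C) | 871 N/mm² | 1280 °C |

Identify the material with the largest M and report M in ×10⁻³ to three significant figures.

option V, M = 2.14×10⁻³

Screen on constraints: k ≥ 24.5 W/(m·K); σ_y ≥ 127 MPa; max service T ≥ 274 °C. Survivors: option L, option S, option V.
Putting every candidate on a common basis:
  option L: E = 113.4 GPa, ρ = 8850 kg/m³
  option S: E = 356.5 GPa, ρ = 3901 kg/m³
  option V: E = 317.3 GPa, ρ = 3180 kg/m³
  option V: M = 2.14×10⁻³
  option S: M = 1.82×10⁻³
  option L: M = 0.547×10⁻³
Option V ranks first.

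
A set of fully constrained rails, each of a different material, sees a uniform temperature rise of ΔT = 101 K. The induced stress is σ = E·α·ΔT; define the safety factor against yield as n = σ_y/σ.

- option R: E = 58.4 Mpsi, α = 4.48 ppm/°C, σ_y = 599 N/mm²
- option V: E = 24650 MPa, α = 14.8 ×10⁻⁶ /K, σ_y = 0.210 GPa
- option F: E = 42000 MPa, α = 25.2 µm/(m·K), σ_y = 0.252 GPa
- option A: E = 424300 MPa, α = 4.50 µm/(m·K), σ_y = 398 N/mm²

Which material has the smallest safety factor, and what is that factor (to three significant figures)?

option A, n = 2.06

Converting E to GPa, α to ×10⁻⁶/K, σ_y to MPa, then σ and n for each:
  option R: E = 402.7, α = 4.48, σ_y = 599.0 → σ = 182 MPa, n = 3.29
  option V: E = 24.65, α = 14.8, σ_y = 210.0 → σ = 36.8 MPa, n = 5.70
  option F: E = 42.00, α = 25.2, σ_y = 252.0 → σ = 107 MPa, n = 2.36
  option A: E = 424.3, α = 4.50, σ_y = 398.0 → σ = 193 MPa, n = 2.06
The minimum is option A at n = 2.06.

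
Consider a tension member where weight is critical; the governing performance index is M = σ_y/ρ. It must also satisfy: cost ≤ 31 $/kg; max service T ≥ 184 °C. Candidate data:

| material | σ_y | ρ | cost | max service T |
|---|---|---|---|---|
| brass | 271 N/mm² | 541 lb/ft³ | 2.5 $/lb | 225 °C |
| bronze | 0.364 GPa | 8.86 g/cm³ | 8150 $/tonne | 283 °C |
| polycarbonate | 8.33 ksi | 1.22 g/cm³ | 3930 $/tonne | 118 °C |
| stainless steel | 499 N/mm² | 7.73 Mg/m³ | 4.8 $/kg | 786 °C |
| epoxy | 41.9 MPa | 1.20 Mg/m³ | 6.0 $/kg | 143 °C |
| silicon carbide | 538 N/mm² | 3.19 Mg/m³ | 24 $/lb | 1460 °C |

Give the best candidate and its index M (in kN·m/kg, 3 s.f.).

Screen on constraints: cost ≤ 31 $/kg; max service T ≥ 184 °C. Survivors: brass, bronze, stainless steel.
In SI units:
  brass: σ_y = 271.0 MPa, ρ = 8666 kg/m³
  bronze: σ_y = 364.0 MPa, ρ = 8860 kg/m³
  stainless steel: σ_y = 499.0 MPa, ρ = 7730 kg/m³
  stainless steel: M = 64.6 kN·m/kg
  bronze: M = 41.1 kN·m/kg
  brass: M = 31.3 kN·m/kg
Stainless steel ranks first.

stainless steel, M = 64.6 kN·m/kg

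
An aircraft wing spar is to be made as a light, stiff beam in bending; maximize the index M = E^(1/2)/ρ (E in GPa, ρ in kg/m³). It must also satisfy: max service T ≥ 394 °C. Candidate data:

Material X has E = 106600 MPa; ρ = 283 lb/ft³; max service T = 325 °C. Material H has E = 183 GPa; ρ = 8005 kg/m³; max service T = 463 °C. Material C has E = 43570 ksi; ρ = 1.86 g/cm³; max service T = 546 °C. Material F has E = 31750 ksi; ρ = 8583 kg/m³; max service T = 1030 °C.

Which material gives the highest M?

Screen on constraints: max service T ≥ 394 °C. Survivors: material H, material C, material F.
Putting every candidate on a common basis:
  material H: E = 183.0 GPa, ρ = 8005 kg/m³
  material C: E = 300.4 GPa, ρ = 1860 kg/m³
  material F: E = 218.9 GPa, ρ = 8583 kg/m³
  material C: M = 9.32×10⁻³
  material F: M = 1.72×10⁻³
  material H: M = 1.69×10⁻³
Material C has the largest M.

material C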